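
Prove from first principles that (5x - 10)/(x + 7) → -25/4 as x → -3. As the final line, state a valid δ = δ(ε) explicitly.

δ = min(2, (8/45)ε)

Suppose ε > 0. We want δ > 0 with 0 < |x + 3| < δ ⇒ |(5x - 10)/(x + 7) + 25/4| < ε.
Combining over a common denominator, (5x - 10)/(x + 7) + 25/4 = [(5x - 10)·4 − (-25)·(x + 7)] / [4·(x + 7)] = 45(x + 3) / (4(x + 7)).
So |(5x - 10)/(x + 7) + 25/4| = 45|x + 3| / (4·|x + 7|).
Require δ ≤ 2, so |x + 7| ≥ |4| − |x + 3| > 4 − 2 = 2.
Hence |(5x - 10)/(x + 7) + 25/4| < 45|x + 3|/(4·2) = (45/8)|x + 3|, which is < ε once |x + 3| < (8/45)ε.
Take δ = min(2, (8/45)ε). Then 0 < |x + 3| < δ forces both bounds, so |(5x - 10)/(x + 7) + 25/4| < ε.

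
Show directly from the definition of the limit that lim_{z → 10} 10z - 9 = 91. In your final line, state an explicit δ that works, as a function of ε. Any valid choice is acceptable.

δ = ε/10

Fix ε > 0. We need δ > 0 so that 0 < |z − 10| < δ implies |(10z - 9) − 91| < ε.
Since (10z - 9) − 91 = 10(z − 10), we have |(10z - 9) − 91| = 10|z − 10|.
So 10|z − 10| < ε exactly when |z − 10| < ε/10.
Choosing δ = ε/10 gives |(10z - 9) − 91| = 10|z − 10| < ε whenever |z − 10| < δ.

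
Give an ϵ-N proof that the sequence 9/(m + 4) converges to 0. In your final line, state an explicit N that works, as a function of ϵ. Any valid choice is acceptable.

Suppose ϵ > 0. For m ≥ 1, |9/(m + 4) − 0| = 9/(m + 4) ≤ 9/m.
We need 9/m < ϵ, i.e. m > 9/ϵ.
Take N = 9/ϵ. If m > N then |9/(m + 4)| ≤ 9/m < ϵ.

N = 9/ϵ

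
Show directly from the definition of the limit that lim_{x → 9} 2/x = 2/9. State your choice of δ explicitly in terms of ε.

Let ε > 0. We seek δ > 0 such that 0 < |x − 9| < δ implies |2/x − (2/9)| < ε.
|2/x − (2/9)| = 2·|9 − x|/(9·|x|) = 2|x − 9|/(9|x|).
Restrict δ ≤ 9/2. Then |x − 9| < 9/2 gives |x| > 9/2, so 9|x| > 81/2.
Then |2/x − (2/9)| < 2|x − 9|/(81/2), which is < ε when |x − 9| < (81/4)ε.
Take δ = min(9/2, (81/4)ε). Then 0 < |x − 9| < δ gives both |x − 9| < 9/2 and |x − 9| < (81/4)ε, so |2/x − (2/9)| < ε.

δ = min(9/2, (81/4)ε)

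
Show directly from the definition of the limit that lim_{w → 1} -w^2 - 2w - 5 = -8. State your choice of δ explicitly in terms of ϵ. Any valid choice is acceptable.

Suppose ϵ > 0. We want δ > 0 such that 0 < |w − 1| < δ implies |(-w^2 - 2w - 5) + 8| < ϵ.
(-w^2 - 2w - 5) + 8 = -w^2 - 2w + 3 = (w − 1)(-w - 3).
So |(-w^2 - 2w - 5) + 8| = |w − 1|·|-w - 3|.
Assume first that |w − 1| < 1, so |w| < 2. Then |-w - 3| ≤ 2 + 3 = 5.
Hence |(-w^2 - 2w - 5) + 8| ≤ 5|w − 1| < ϵ provided |w − 1| < ϵ/5.
Choosing δ = min(1, ϵ/5) ensures both conditions, hence |(-w^2 - 2w - 5) + 8| < ϵ.

δ = min(1, ϵ/5)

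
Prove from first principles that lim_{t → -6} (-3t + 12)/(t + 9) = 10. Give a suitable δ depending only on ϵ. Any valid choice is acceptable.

Let ϵ > 0 be given. We want δ > 0 with 0 < |t + 6| < δ ⇒ |(-3t + 12)/(t + 9) − 10| < ϵ.
Combining over a common denominator, (-3t + 12)/(t + 9) − 10 = [(-3t + 12)·3 − 30·(t + 9)] / [3·(t + 9)] = -39(t + 6) / (3(t + 9)).
So |(-3t + 12)/(t + 9) − 10| = 39|t + 6| / (3·|t + 9|).
Restrict δ ≤ 3/2. Then |t + 6| < 3/2 gives |t + 9| = |(t + 6) + 3| ≥ 3 − 3/2 = 3/2.
Hence |(-3t + 12)/(t + 9) − 10| < 39|t + 6|/(3·(3/2)) = (26/3)|t + 6|, which is < ϵ once |t + 6| < (3/26)ϵ.
Take δ = min(3/2, (3/26)ϵ). Then 0 < |t + 6| < δ forces both bounds, so |(-3t + 12)/(t + 9) − 10| < ϵ.

δ = min(3/2, (3/26)ϵ)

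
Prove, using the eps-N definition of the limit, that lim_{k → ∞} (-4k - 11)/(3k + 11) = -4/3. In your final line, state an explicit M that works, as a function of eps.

Let eps > 0 be given. For k ≥ 1, |(-4k - 11)/(3k + 11) + 4/3| = |11|/(3(3k + 11)) = 11/(3(3k + 11)).
Since 3k + 11 ≥ 3k for k ≥ 1, this is ≤ 11/(3·3k) = (11/9)/k.
So |(-4k - 11)/(3k + 11) + 4/3| < eps whenever k > (11/9)/eps.
Take M = (11/9)/eps. If k > M then |(-4k - 11)/(3k + 11) + 4/3| ≤ (11/9)/k < eps.

M = (11/9)/eps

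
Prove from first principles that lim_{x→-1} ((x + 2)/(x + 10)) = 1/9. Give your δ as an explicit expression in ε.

δ = min(9/2, (81/16)ε)

Let ε > 0 be given. We want δ > 0 with 0 < |x + 1| < δ ⇒ |(x + 2)/(x + 10) − (1/9)| < ε.
Combining over a common denominator, (x + 2)/(x + 10) − (1/9) = [(x + 2)·9 − 1·(x + 10)] / [9·(x + 10)] = 8(x + 1) / (9(x + 10)).
So |(x + 2)/(x + 10) − (1/9)| = 8|x + 1| / (9·|x + 10|).
Restrict δ ≤ 9/2. Then |x + 1| < 9/2 gives |x + 10| = |(x + 1) + 9| ≥ 9 − 9/2 = 9/2.
Hence |(x + 2)/(x + 10) − (1/9)| < 8|x + 1|/(9·(9/2)) = (16/81)|x + 1|, which is < ε once |x + 1| < (81/16)ε.
Take δ = min(9/2, (81/16)ε). Then 0 < |x + 1| < δ forces both bounds, so |(x + 2)/(x + 10) − (1/9)| < ε.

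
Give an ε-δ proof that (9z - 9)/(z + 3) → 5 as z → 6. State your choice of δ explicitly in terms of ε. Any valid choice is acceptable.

Fix ε > 0. We want δ > 0 with 0 < |z − 6| < δ ⇒ |(9z - 9)/(z + 3) − 5| < ε.
Combining over a common denominator, (9z - 9)/(z + 3) − 5 = [(9z - 9)·9 − 45·(z + 3)] / [9·(z + 3)] = 36(z − 6) / (9(z + 3)).
So |(9z - 9)/(z + 3) − 5| = 36|z − 6| / (9·|z + 3|).
Restrict δ ≤ 9/2. Then |z − 6| < 9/2 gives |z + 3| = |(z − 6) + 9| ≥ 9 − 9/2 = 9/2.
Hence |(9z - 9)/(z + 3) − 5| < 36|z − 6|/(9·(9/2)) = (8/9)|z − 6|, which is < ε once |z − 6| < (9/8)ε.
Take δ = min(9/2, (9/8)ε). Then 0 < |z − 6| < δ forces both bounds, so |(9z - 9)/(z + 3) − 5| < ε.

δ = min(9/2, (9/8)ε)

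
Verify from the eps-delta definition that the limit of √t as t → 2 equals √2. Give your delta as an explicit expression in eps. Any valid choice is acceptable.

Suppose eps > 0. We want delta > 0 such that 0 < |t − 2| < delta implies |√t − √2| < eps.
Rationalise: √t − √2 = (t − 2)/(√t + √2), so |√t − √2| = |t − 2|/(√t + √2).
Restrict delta ≤ 2 so that |t − 2| < 2 forces t > 0, and then √t + √2 > √2.
Hence |√t − √2| < |t − 2|/√2, which is < eps once |t − 2| < √2·eps.
Take delta = min(2, √2·eps). If 0 < |t − 2| < delta then t > 0 and |√t − √2| < |t − 2|/√2 < eps.

delta = min(2, √2·eps)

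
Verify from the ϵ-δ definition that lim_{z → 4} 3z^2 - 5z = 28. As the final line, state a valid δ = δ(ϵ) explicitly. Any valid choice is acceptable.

Let ϵ > 0. We want δ > 0 such that 0 < |z − 4| < δ implies |(3z^2 - 5z) − 28| < ϵ.
(3z^2 - 5z) − 28 = 3z^2 - 5z - 28 = (z − 4)(3z + 7).
So |(3z^2 - 5z) − 28| = |z − 4|·|3z + 7|.
Require δ ≤ 2. Then |z − 4| < 2 gives |z| < 6, and by the triangle inequality |3z + 7| ≤ 3·6 + 7 = 25.
Hence |(3z^2 - 5z) − 28| ≤ 25|z − 4| < ϵ provided |z − 4| < ϵ/25.
Take δ = min(2, ϵ/25). Then 0 < |z − 4| < δ gives both |z − 4| < 2 and |z − 4| < ϵ/25, so |(3z^2 - 5z) − 28| < ϵ.

δ = min(2, ϵ/25)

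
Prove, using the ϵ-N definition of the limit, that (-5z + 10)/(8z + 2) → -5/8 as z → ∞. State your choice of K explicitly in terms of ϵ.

K = (45/32)/ϵ

Suppose ϵ > 0. We seek K > 0 such that z > K implies |(-5z + 10)/(8z + 2) + 5/8| < ϵ.
(-5z + 10)/(8z + 2) + 5/8 = (8(-5z + 10) − (-5)(8z + 2)) / (8(8z + 2)) = 90/(8(8z + 2)).
For z > 0 we have 8z + 2 > 8z, so |(-5z + 10)/(8z + 2) + 5/8| = 90/(8(8z + 2)) < 90/(8·8z) = (45/32)/z.
Thus |(-5z + 10)/(8z + 2) + 5/8| < ϵ whenever z > (45/32)/ϵ.
Take K = (45/32)/ϵ. If z > K then |(-5z + 10)/(8z + 2) + 5/8| < (45/32)/z < ϵ.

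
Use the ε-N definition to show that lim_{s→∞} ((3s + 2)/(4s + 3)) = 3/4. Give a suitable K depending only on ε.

Let ε > 0. We seek K > 0 such that s > K implies |(3s + 2)/(4s + 3) − (3/4)| < ε.
(3s + 2)/(4s + 3) − (3/4) = (4(3s + 2) − 3(4s + 3)) / (4(4s + 3)) = -1/(4(4s + 3)).
For s > 0 we have 4s + 3 > 4s, so |(3s + 2)/(4s + 3) − (3/4)| = 1/(4(4s + 3)) < 1/(4·4s) = (1/16)/s.
Thus |(3s + 2)/(4s + 3) − (3/4)| < ε whenever s > (1/16)/ε.
Take K = (1/16)/ε. If s > K then |(3s + 2)/(4s + 3) − (3/4)| < (1/16)/s < ε.

K = (1/16)/ε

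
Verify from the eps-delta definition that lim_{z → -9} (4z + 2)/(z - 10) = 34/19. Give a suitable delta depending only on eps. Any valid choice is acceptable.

delta = min(19/2, (361/84)eps)

Fix eps > 0. We want delta > 0 with 0 < |z + 9| < delta ⇒ |(4z + 2)/(z - 10) − (34/19)| < eps.
Combining over a common denominator, (4z + 2)/(z - 10) − (34/19) = [(4z + 2)·(-19) − (-34)·(z - 10)] / [(-19)·(z - 10)] = -42(z + 9) / ((-19)(z - 10)).
So |(4z + 2)/(z - 10) − (34/19)| = 42|z + 9| / (19·|z − 10|).
Restrict delta ≤ 19/2. Then |z + 9| < 19/2 gives |z − 10| = |(z + 9) + (-19)| ≥ 19 − 19/2 = 19/2.
Hence |(4z + 2)/(z - 10) − (34/19)| < 42|z + 9|/(19·(19/2)) = (84/361)|z + 9|, which is < eps once |z + 9| < (361/84)eps.
Take delta = min(19/2, (361/84)eps). Then 0 < |z + 9| < delta forces both bounds, so |(4z + 2)/(z - 10) − (34/19)| < eps.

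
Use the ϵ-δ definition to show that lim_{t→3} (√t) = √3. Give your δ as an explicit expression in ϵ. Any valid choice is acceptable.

δ = min(3, √3·ϵ)

Let ϵ > 0 be given. We want δ > 0 such that 0 < |t − 3| < δ implies |√t − √3| < ϵ.
Multiplying by the conjugate, |√t − √3| = |t − 3|/(√t + √3).
Restrict δ ≤ 3 so that |t − 3| < 3 forces t > 0, and then √t + √3 > √3.
Hence |√t − √3| < |t − 3|/√3, which is < ϵ once |t − 3| < √3·ϵ.
Take δ = min(3, √3·ϵ). If 0 < |t − 3| < δ then t > 0 and |√t − √3| < |t − 3|/√3 < ϵ.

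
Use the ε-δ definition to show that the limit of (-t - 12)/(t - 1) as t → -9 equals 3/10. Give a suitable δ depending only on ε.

δ = min(5, (50/13)ε)

Fix ε > 0. We want δ > 0 with 0 < |t + 9| < δ ⇒ |(-t - 12)/(t - 1) − (3/10)| < ε.
Combining over a common denominator, (-t - 12)/(t - 1) − (3/10) = [(-t - 12)·(-10) − (-3)·(t - 1)] / [(-10)·(t - 1)] = 13(t + 9) / ((-10)(t - 1)).
So |(-t - 12)/(t - 1) − (3/10)| = 13|t + 9| / (10·|t − 1|).
Restrict δ ≤ 5. Then |t + 9| < 5 gives |t − 1| = |(t + 9) + (-10)| ≥ 10 − 5 = 5.
Hence |(-t - 12)/(t - 1) − (3/10)| < 13|t + 9|/(10·5) = (13/50)|t + 9|, which is < ε once |t + 9| < (50/13)ε.
Take δ = min(5, (50/13)ε). Then 0 < |t + 9| < δ forces both bounds, so |(-t - 12)/(t - 1) − (3/10)| < ε.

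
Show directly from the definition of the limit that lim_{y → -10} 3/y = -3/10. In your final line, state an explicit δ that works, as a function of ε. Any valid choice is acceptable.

δ = min(5, (50/3)ε)

Fix ε > 0. We seek δ > 0 such that 0 < |y + 10| < δ implies |3/y + 3/10| < ε.
|3/y + 3/10| = 3·|-10 − y|/(10·|y|) = 3|y + 10|/(10|y|).
Restrict δ ≤ 5. Then |y + 10| < 5 gives |y| > 5, so 10|y| > 50.
Then |3/y + 3/10| < 3|y + 10|/50, which is < ε when |y + 10| < (50/3)ε.
Take δ = min(5, (50/3)ε). Then 0 < |y + 10| < δ gives both |y + 10| < 5 and |y + 10| < (50/3)ε, so |3/y + 3/10| < ε.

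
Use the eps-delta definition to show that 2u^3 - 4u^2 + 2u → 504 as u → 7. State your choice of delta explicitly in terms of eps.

Let eps > 0. We want delta > 0 such that 0 < |u − 7| < delta implies |(2u^3 - 4u^2 + 2u) − 504| < eps.
(2u^3 - 4u^2 + 2u) − 504 = 2u^3 - 4u^2 + 2u - 504 = (u − 7)(2u^2 + 10u + 72).
So |(2u^3 - 4u^2 + 2u) − 504| = |u − 7|·|2u^2 + 10u + 72|.
Assume first that |u − 7| < 1, so |u| < 8. Then |2u^2 + 10u + 72| ≤ 2·8^2 + 10·8 + 72 = 280.
Hence |(2u^3 - 4u^2 + 2u) − 504| ≤ 280|u − 7| < eps provided |u − 7| < eps/280.
Take delta = min(1, eps/280). Then 0 < |u − 7| < delta gives both |u − 7| < 1 and |u − 7| < eps/280, so |(2u^3 - 4u^2 + 2u) − 504| < eps.

delta = min(1, eps/280)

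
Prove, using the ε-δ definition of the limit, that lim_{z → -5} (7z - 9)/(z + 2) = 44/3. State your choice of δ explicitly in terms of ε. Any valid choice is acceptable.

Suppose ε > 0. We want δ > 0 with 0 < |z + 5| < δ ⇒ |(7z - 9)/(z + 2) − (44/3)| < ε.
Combining over a common denominator, (7z - 9)/(z + 2) − (44/3) = [(7z - 9)·(-3) − (-44)·(z + 2)] / [(-3)·(z + 2)] = 23(z + 5) / ((-3)(z + 2)).
So |(7z - 9)/(z + 2) − (44/3)| = 23|z + 5| / (3·|z + 2|).
Require δ ≤ 3/2, so |z + 2| ≥ |-3| − |z + 5| > 3 − 3/2 = 3/2.
Hence |(7z - 9)/(z + 2) − (44/3)| < 23|z + 5|/(3·(3/2)) = (46/9)|z + 5|, which is < ε once |z + 5| < (9/46)ε.
Take δ = min(3/2, (9/46)ε). Then 0 < |z + 5| < δ forces both bounds, so |(7z - 9)/(z + 2) − (44/3)| < ε.

δ = min(3/2, (9/46)ε)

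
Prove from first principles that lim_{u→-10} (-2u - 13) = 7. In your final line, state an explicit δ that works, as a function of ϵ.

Suppose ϵ > 0. We need δ > 0 so that 0 < |u + 10| < δ implies |(-2u - 13) − 7| < ϵ.
|(-2u - 13) − 7| = |-2u - 20| = 2|u + 10|.
Thus it suffices that |u + 10| < ϵ/2.
Take δ = ϵ/2. If 0 < |u + 10| < δ then |(-2u - 13) − 7| = 2|u + 10| < 2·(ϵ/2) = ϵ.

δ = ϵ/2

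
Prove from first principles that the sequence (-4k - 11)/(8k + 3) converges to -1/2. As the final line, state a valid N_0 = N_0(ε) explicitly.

Let ε > 0. For k ≥ 1, |(-4k - 11)/(8k + 3) + 1/2| = |-76|/(8(8k + 3)) = 76/(8(8k + 3)).
Since 8k + 3 ≥ 8k for k ≥ 1, this is ≤ 76/(8·8k) = (19/16)/k.
So |(-4k - 11)/(8k + 3) + 1/2| < ε whenever k > (19/16)/ε.
Take N_0 = (19/16)/ε. If k > N_0 then |(-4k - 11)/(8k + 3) + 1/2| ≤ (19/16)/k < ε.

N_0 = (19/16)/ε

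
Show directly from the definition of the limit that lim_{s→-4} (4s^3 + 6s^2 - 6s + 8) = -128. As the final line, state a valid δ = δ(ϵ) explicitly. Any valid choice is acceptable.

Let ϵ > 0. We want δ > 0 such that 0 < |s + 4| < δ implies |(4s^3 + 6s^2 - 6s + 8) + 128| < ϵ.
(4s^3 + 6s^2 - 6s + 8) + 128 = 4s^3 + 6s^2 - 6s + 136 = (s + 4)(4s^2 - 10s + 34).
So |(4s^3 + 6s^2 - 6s + 8) + 128| = |s + 4|·|4s^2 - 10s + 34|.
Require δ ≤ 2. Then |s + 4| < 2 gives |s| < 6, and by the triangle inequality |4s^2 - 10s + 34| ≤ 4·6^2 + 10·6 + 34 = 238.
Hence |(4s^3 + 6s^2 - 6s + 8) + 128| ≤ 238|s + 4| < ϵ provided |s + 4| < ϵ/238.
Choosing δ = min(2, ϵ/238) ensures both conditions, hence |(4s^3 + 6s^2 - 6s + 8) + 128| < ϵ.

δ = min(2, ϵ/238)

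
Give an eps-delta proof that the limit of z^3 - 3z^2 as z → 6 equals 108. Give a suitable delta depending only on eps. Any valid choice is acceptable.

Fix eps > 0. We want delta > 0 such that 0 < |z − 6| < delta implies |(z^3 - 3z^2) − 108| < eps.
(z^3 - 3z^2) − 108 = z^3 - 3z^2 - 108 = (z − 6)(z^2 + 3z + 18).
So |(z^3 - 3z^2) − 108| = |z − 6|·|z^2 + 3z + 18|.
Require delta ≤ 1. Then |z − 6| < 1 gives |z| < 7, and by the triangle inequality |z^2 + 3z + 18| ≤ 7^2 + 3·7 + 18 = 88.
Hence |(z^3 - 3z^2) − 108| ≤ 88|z − 6| < eps provided |z − 6| < eps/88.
Take delta = min(1, eps/88). Then 0 < |z − 6| < delta gives both |z − 6| < 1 and |z − 6| < eps/88, so |(z^3 - 3z^2) − 108| < eps.

delta = min(1, eps/88)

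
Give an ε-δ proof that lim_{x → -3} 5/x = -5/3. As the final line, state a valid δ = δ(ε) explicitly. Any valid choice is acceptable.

Let ε > 0 be given. We seek δ > 0 such that 0 < |x + 3| < δ implies |5/x + 5/3| < ε.
|5/x + 5/3| = 5·|-3 − x|/(3·|x|) = 5|x + 3|/(3|x|).
Require δ ≤ 3/2 so that |x| > 3 − 3/2 = 3/2, hence 3|x| > 9/2.
Then |5/x + 5/3| < 5|x + 3|/(9/2), which is < ε when |x + 3| < (9/10)ε.
Take δ = min(3/2, (9/10)ε). Then 0 < |x + 3| < δ gives both |x + 3| < 3/2 and |x + 3| < (9/10)ε, so |5/x + 5/3| < ε.

δ = min(3/2, (9/10)ε)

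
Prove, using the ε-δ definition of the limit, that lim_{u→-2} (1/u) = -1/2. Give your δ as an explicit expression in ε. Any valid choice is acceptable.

δ = min(1, 2ε)

Fix ε > 0. We seek δ > 0 such that 0 < |u + 2| < δ implies |1/u + 1/2| < ε.
|1/u + 1/2| = |-2 − u|/(2·|u|) = |u + 2|/(2|u|).
Require δ ≤ 1 so that |u| > 2 − 1 = 1, hence 2|u| > 2.
Then |1/u + 1/2| < |u + 2|/2, which is < ε when |u + 2| < 2ε.
Take δ = min(1, 2ε). Then 0 < |u + 2| < δ gives both |u + 2| < 1 and |u + 2| < 2ε, so |1/u + 1/2| < ε.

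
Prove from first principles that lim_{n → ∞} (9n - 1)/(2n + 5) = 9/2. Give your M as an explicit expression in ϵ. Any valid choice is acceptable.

M = (47/4)/ϵ

Fix ϵ > 0. For n ≥ 1, |(9n - 1)/(2n + 5) − (9/2)| = |-47|/(2(2n + 5)) = 47/(2(2n + 5)).
Since 2n + 5 ≥ 2n for n ≥ 1, this is ≤ 47/(2·2n) = (47/4)/n.
So |(9n - 1)/(2n + 5) − (9/2)| < ϵ whenever n > (47/4)/ϵ.
Take M = (47/4)/ϵ. If n > M then |(9n - 1)/(2n + 5) − (9/2)| ≤ (47/4)/n < ϵ.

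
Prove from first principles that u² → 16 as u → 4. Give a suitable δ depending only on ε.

Let ε > 0. We seek δ > 0 with 0 < |u − 4| < δ ⇒ |u² − 16| < ε.
Factor: u² − 16 = (u − 4)(u + 4), so |u² − 16| = |u − 4|·|u + 4|.
Impose δ ≤ 1 so that |u| < 5; then |u + 4| ≤ 9.
Hence |u² − 16| ≤ 9|u − 4|, which is < ε once |u − 4| < ε/9.
Take δ = min(1, ε/9). If 0 < |u − 4| < δ then both bounds hold and |u² − 16| ≤ 9|u − 4| < 9·(ε/9) = ε.

δ = min(1, ε/9)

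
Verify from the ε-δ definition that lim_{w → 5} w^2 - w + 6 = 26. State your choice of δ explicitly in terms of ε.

δ = min(1, ε/10)

Let ε > 0. We want δ > 0 such that 0 < |w − 5| < δ implies |(w^2 - w + 6) − 26| < ε.
(w^2 - w + 6) − 26 = w^2 - w - 20 = (w − 5)(w + 4).
So |(w^2 - w + 6) − 26| = |w − 5|·|w + 4|.
Require δ ≤ 1. Then |w − 5| < 1 gives |w| < 6, and by the triangle inequality |w + 4| ≤ 6 + 4 = 10.
Hence |(w^2 - w + 6) − 26| ≤ 10|w − 5| < ε provided |w − 5| < ε/10.
Take δ = min(1, ε/10). Then 0 < |w − 5| < δ gives both |w − 5| < 1 and |w − 5| < ε/10, so |(w^2 - w + 6) − 26| < ε.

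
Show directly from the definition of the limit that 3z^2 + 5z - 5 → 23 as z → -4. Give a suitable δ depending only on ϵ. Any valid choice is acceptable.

δ = min(1, ϵ/22)

Let ϵ > 0 be given. We want δ > 0 such that 0 < |z + 4| < δ implies |(3z^2 + 5z - 5) − 23| < ϵ.
(3z^2 + 5z - 5) − 23 = 3z^2 + 5z - 28 = (z + 4)(3z - 7).
So |(3z^2 + 5z - 5) − 23| = |z + 4|·|3z - 7|.
Require δ ≤ 1. Then |z + 4| < 1 gives |z| < 5, and by the triangle inequality |3z - 7| ≤ 3·5 + 7 = 22.
Hence |(3z^2 + 5z - 5) − 23| ≤ 22|z + 4| < ϵ provided |z + 4| < ϵ/22.
Choosing δ = min(1, ϵ/22) ensures both conditions, hence |(3z^2 + 5z - 5) − 23| < ϵ.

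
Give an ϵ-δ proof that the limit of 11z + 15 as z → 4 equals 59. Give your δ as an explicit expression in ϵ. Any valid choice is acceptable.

Suppose ϵ > 0. We need δ > 0 so that 0 < |z − 4| < δ implies |(11z + 15) − 59| < ϵ.
|(11z + 15) − 59| = |11z - 44| = 11|z − 4|.
So 11|z − 4| < ϵ exactly when |z − 4| < ϵ/11.
Choosing δ = ϵ/11 gives |(11z + 15) − 59| = 11|z − 4| < ϵ whenever |z − 4| < δ.

δ = ϵ/11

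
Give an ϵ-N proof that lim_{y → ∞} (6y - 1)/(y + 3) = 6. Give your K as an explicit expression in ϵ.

Let ϵ > 0. We seek K > 0 such that y > K implies |(6y - 1)/(y + 3) − 6| < ϵ.
(6y - 1)/(y + 3) − 6 = ((6y - 1) − 6(y + 3)) / ((y + 3)) = -19/((y + 3)).
For y > 0 we have y + 3 > y, so |(6y - 1)/(y + 3) − 6| = 19/((y + 3)) < 19/(y) = 19/y.
Thus |(6y - 1)/(y + 3) − 6| < ϵ whenever y > 19/ϵ.
Take K = 19/ϵ. If y > K then |(6y - 1)/(y + 3) − 6| < 19/y < ϵ.

K = 19/ϵ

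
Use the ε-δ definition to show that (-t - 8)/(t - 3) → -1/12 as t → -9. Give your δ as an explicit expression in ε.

δ = min(6, (72/11)ε)

Suppose ε > 0. We want δ > 0 with 0 < |t + 9| < δ ⇒ |(-t - 8)/(t - 3) + 1/12| < ε.
Combining over a common denominator, (-t - 8)/(t - 3) + 1/12 = [(-t - 8)·(-12) − 1·(t - 3)] / [(-12)·(t - 3)] = 11(t + 9) / ((-12)(t - 3)).
So |(-t - 8)/(t - 3) + 1/12| = 11|t + 9| / (12·|t − 3|).
Restrict δ ≤ 6. Then |t + 9| < 6 gives |t − 3| = |(t + 9) + (-12)| ≥ 12 − 6 = 6.
Hence |(-t - 8)/(t - 3) + 1/12| < 11|t + 9|/(12·6) = (11/72)|t + 9|, which is < ε once |t + 9| < (72/11)ε.
Take δ = min(6, (72/11)ε). Then 0 < |t + 9| < δ forces both bounds, so |(-t - 8)/(t - 3) + 1/12| < ε.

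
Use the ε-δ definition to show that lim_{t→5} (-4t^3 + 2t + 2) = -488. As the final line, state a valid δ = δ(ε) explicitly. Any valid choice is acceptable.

δ = min(1, ε/362)

Let ε > 0. We want δ > 0 such that 0 < |t − 5| < δ implies |(-4t^3 + 2t + 2) + 488| < ε.
(-4t^3 + 2t + 2) + 488 = -4t^3 + 2t + 490 = (t − 5)(-4t^2 - 20t - 98).
So |(-4t^3 + 2t + 2) + 488| = |t − 5|·|-4t^2 - 20t - 98|.
Assume first that |t − 5| < 1, so |t| < 6. Then |-4t^2 - 20t - 98| ≤ 4·6^2 + 20·6 + 98 = 362.
Hence |(-4t^3 + 2t + 2) + 488| ≤ 362|t − 5| < ε provided |t − 5| < ε/362.
Take δ = min(1, ε/362). Then 0 < |t − 5| < δ gives both |t − 5| < 1 and |t − 5| < ε/362, so |(-4t^3 + 2t + 2) + 488| < ε.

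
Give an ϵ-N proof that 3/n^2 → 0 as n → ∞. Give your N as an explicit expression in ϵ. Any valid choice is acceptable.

N = (3/ϵ)^{1/2}

Let ϵ > 0 be given. For n ≥ 1, |3/n^2 − 0| = 3/n^2.
3/n^2 < ϵ ⇔ n^2 > 3/ϵ ⇔ n > (3/ϵ)^{1/2}.
Take N = (3/ϵ)^{1/2}. Then n > N implies 3/n^2 < ϵ.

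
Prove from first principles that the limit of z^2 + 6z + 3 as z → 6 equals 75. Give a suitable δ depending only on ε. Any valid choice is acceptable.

Suppose ε > 0. We want δ > 0 such that 0 < |z − 6| < δ implies |(z^2 + 6z + 3) − 75| < ε.
(z^2 + 6z + 3) − 75 = z^2 + 6z - 72 = (z − 6)(z + 12).
So |(z^2 + 6z + 3) − 75| = |z − 6|·|z + 12|.
Assume first that |z − 6| < 1, so |z| < 7. Then |z + 12| ≤ 7 + 12 = 19.
Hence |(z^2 + 6z + 3) − 75| ≤ 19|z − 6| < ε provided |z − 6| < ε/19.
Choosing δ = min(1, ε/19) ensures both conditions, hence |(z^2 + 6z + 3) − 75| < ε.

δ = min(1, ε/19)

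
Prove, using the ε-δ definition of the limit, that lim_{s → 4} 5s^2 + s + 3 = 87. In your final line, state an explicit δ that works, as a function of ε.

Fix ε > 0. We want δ > 0 such that 0 < |s − 4| < δ implies |(5s^2 + s + 3) − 87| < ε.
(5s^2 + s + 3) − 87 = 5s^2 + s - 84 = (s − 4)(5s + 21).
So |(5s^2 + s + 3) − 87| = |s − 4|·|5s + 21|.
Require δ ≤ 2. Then |s − 4| < 2 gives |s| < 6, and by the triangle inequality |5s + 21| ≤ 5·6 + 21 = 51.
Hence |(5s^2 + s + 3) − 87| ≤ 51|s − 4| < ε provided |s − 4| < ε/51.
Choosing δ = min(2, ε/51) ensures both conditions, hence |(5s^2 + s + 3) − 87| < ε.

δ = min(2, ε/51)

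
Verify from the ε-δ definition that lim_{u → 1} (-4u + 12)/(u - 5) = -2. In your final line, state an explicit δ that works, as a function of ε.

δ = min(2, ε)

Fix ε > 0. We want δ > 0 with 0 < |u − 1| < δ ⇒ |(-4u + 12)/(u - 5) + 2| < ε.
Combining over a common denominator, (-4u + 12)/(u - 5) + 2 = [(-4u + 12)·(-4) − 8·(u - 5)] / [(-4)·(u - 5)] = 8(u − 1) / ((-4)(u - 5)).
So |(-4u + 12)/(u - 5) + 2| = 8|u − 1| / (4·|u − 5|).
Require δ ≤ 2, so |u − 5| ≥ |-4| − |u − 1| > 4 − 2 = 2.
Hence |(-4u + 12)/(u - 5) + 2| < 8|u − 1|/(4·2) = |u − 1|, which is < ε once |u − 1| < ε.
Take δ = min(2, ε). Then 0 < |u − 1| < δ forces both bounds, so |(-4u + 12)/(u - 5) + 2| < ε.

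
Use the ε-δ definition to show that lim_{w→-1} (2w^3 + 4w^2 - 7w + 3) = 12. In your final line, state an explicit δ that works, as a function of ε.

Fix ε > 0. We want δ > 0 such that 0 < |w + 1| < δ implies |(2w^3 + 4w^2 - 7w + 3) − 12| < ε.
(2w^3 + 4w^2 - 7w + 3) − 12 = 2w^3 + 4w^2 - 7w - 9 = (w + 1)(2w^2 + 2w - 9).
So |(2w^3 + 4w^2 - 7w + 3) − 12| = |w + 1|·|2w^2 + 2w - 9|.
Require δ ≤ 1. Then |w + 1| < 1 gives |w| < 2, and by the triangle inequality |2w^2 + 2w - 9| ≤ 2·2^2 + 2·2 + 9 = 21.
Hence |(2w^3 + 4w^2 - 7w + 3) − 12| ≤ 21|w + 1| < ε provided |w + 1| < ε/21.
Choosing δ = min(1, ε/21) ensures both conditions, hence |(2w^3 + 4w^2 - 7w + 3) − 12| < ε.

δ = min(1, ε/21)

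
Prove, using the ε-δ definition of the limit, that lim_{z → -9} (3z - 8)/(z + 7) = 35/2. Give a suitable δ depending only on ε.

δ = min(1, (2/29)ε)

Let ε > 0 be given. We want δ > 0 with 0 < |z + 9| < δ ⇒ |(3z - 8)/(z + 7) − (35/2)| < ε.
Combining over a common denominator, (3z - 8)/(z + 7) − (35/2) = [(3z - 8)·(-2) − (-35)·(z + 7)] / [(-2)·(z + 7)] = 29(z + 9) / ((-2)(z + 7)).
So |(3z - 8)/(z + 7) − (35/2)| = 29|z + 9| / (2·|z + 7|).
Require δ ≤ 1, so |z + 7| ≥ |-2| − |z + 9| > 2 − 1 = 1.
Hence |(3z - 8)/(z + 7) − (35/2)| < 29|z + 9|/(2·1) = (29/2)|z + 9|, which is < ε once |z + 9| < (2/29)ε.
Take δ = min(1, (2/29)ε). Then 0 < |z + 9| < δ forces both bounds, so |(3z - 8)/(z + 7) − (35/2)| < ε.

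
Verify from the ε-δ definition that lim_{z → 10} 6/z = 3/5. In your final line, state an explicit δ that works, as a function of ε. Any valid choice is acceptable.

Suppose ε > 0. We seek δ > 0 such that 0 < |z − 10| < δ implies |6/z − (3/5)| < ε.
|6/z − (3/5)| = 6·|10 − z|/(10·|z|) = 6|z − 10|/(10|z|).
Restrict δ ≤ 5. Then |z − 10| < 5 gives |z| > 5, so 10|z| > 50.
Then |6/z − (3/5)| < 6|z − 10|/50, which is < ε when |z − 10| < (25/3)ε.
Take δ = min(5, (25/3)ε). Then 0 < |z − 10| < δ gives both |z − 10| < 5 and |z − 10| < (25/3)ε, so |6/z − (3/5)| < ε.

δ = min(5, (25/3)ε)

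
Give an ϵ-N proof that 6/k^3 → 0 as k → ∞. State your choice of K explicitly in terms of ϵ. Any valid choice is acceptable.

K = (6/ϵ)^{1/3}

Let ϵ > 0 be given. For k ≥ 1, |6/k^3 − 0| = 6/k^3.
6/k^3 < ϵ ⇔ k^3 > 6/ϵ ⇔ k > (6/ϵ)^{1/3}.
Take K = (6/ϵ)^{1/3}. Then k > K implies 6/k^3 < ϵ.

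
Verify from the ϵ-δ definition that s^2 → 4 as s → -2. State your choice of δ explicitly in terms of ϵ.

δ = min(2, ϵ/6)

Fix ϵ > 0. We seek δ > 0 with 0 < |s + 2| < δ ⇒ |s^2 − 4| < ϵ.
Factor: s^2 − 4 = (s + 2)(s - 2), so |s^2 − 4| = |s + 2|·|s - 2|.
Impose δ ≤ 2 so that |s| < 4; then |s - 2| ≤ 6.
Hence |s^2 − 4| ≤ 6|s + 2|, which is < ϵ once |s + 2| < ϵ/6.
Take δ = min(2, ϵ/6). If 0 < |s + 2| < δ then both bounds hold and |s^2 − 4| ≤ 6|s + 2| < 6·(ϵ/6) = ϵ.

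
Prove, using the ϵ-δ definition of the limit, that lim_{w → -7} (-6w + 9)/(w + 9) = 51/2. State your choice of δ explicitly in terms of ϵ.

Fix ϵ > 0. We want δ > 0 with 0 < |w + 7| < δ ⇒ |(-6w + 9)/(w + 9) − (51/2)| < ϵ.
Combining over a common denominator, (-6w + 9)/(w + 9) − (51/2) = [(-6w + 9)·2 − 51·(w + 9)] / [2·(w + 9)] = -63(w + 7) / (2(w + 9)).
So |(-6w + 9)/(w + 9) − (51/2)| = 63|w + 7| / (2·|w + 9|).
Require δ ≤ 1, so |w + 9| ≥ |2| − |w + 7| > 2 − 1 = 1.
Hence |(-6w + 9)/(w + 9) − (51/2)| < 63|w + 7|/(2·1) = (63/2)|w + 7|, which is < ϵ once |w + 7| < (2/63)ϵ.
Take δ = min(1, (2/63)ϵ). Then 0 < |w + 7| < δ forces both bounds, so |(-6w + 9)/(w + 9) − (51/2)| < ϵ.

δ = min(1, (2/63)ϵ)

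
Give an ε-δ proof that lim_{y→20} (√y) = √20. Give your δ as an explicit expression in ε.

Suppose ε > 0. We want δ > 0 such that 0 < |y − 20| < δ implies |√y − √20| < ε.
Rationalise: √y − √20 = (y − 20)/(√y + √20), so |√y − √20| = |y − 20|/(√y + √20).
Restrict δ ≤ 20 so that |y − 20| < 20 forces y > 0, and then √y + √20 > √20.
Hence |√y − √20| < |y − 20|/√20, which is < ε once |y − 20| < √20·ε.
Take δ = min(20, √20·ε). If 0 < |y − 20| < δ then y > 0 and |√y − √20| < |y − 20|/√20 < ε.

δ = min(20, √20·ε)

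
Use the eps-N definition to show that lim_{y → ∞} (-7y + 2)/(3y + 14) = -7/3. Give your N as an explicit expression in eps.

N = (104/9)/eps

Let eps > 0. We seek N > 0 such that y > N implies |(-7y + 2)/(3y + 14) + 7/3| < eps.
(-7y + 2)/(3y + 14) + 7/3 = (3(-7y + 2) − (-7)(3y + 14)) / (3(3y + 14)) = 104/(3(3y + 14)).
For y > 0 we have 3y + 14 > 3y, so |(-7y + 2)/(3y + 14) + 7/3| = 104/(3(3y + 14)) < 104/(3·3y) = (104/9)/y.
Thus |(-7y + 2)/(3y + 14) + 7/3| < eps whenever y > (104/9)/eps.
Take N = (104/9)/eps. If y > N then |(-7y + 2)/(3y + 14) + 7/3| < (104/9)/y < eps.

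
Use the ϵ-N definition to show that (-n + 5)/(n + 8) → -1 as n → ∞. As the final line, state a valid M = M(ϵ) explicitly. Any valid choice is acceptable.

Let ϵ > 0 be given. For n ≥ 1, |(-n + 5)/(n + 8) + 1| = |13|/((n + 8)) = 13/((n + 8)).
Since n + 8 ≥ n for n ≥ 1, this is ≤ 13/(n) = 13/n.
So |(-n + 5)/(n + 8) + 1| < ϵ whenever n > 13/ϵ.
Take M = 13/ϵ. If n > M then |(-n + 5)/(n + 8) + 1| ≤ 13/n < ϵ.

M = 13/ϵ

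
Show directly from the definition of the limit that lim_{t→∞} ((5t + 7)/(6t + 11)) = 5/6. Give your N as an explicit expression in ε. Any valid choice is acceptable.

N = (13/36)/ε

Suppose ε > 0. We seek N > 0 such that t > N implies |(5t + 7)/(6t + 11) − (5/6)| < ε.
(5t + 7)/(6t + 11) − (5/6) = (6(5t + 7) − 5(6t + 11)) / (6(6t + 11)) = -13/(6(6t + 11)).
For t > 0 we have 6t + 11 > 6t, so |(5t + 7)/(6t + 11) − (5/6)| = 13/(6(6t + 11)) < 13/(6·6t) = (13/36)/t.
Thus |(5t + 7)/(6t + 11) − (5/6)| < ε whenever t > (13/36)/ε.
Take N = (13/36)/ε. If t > N then |(5t + 7)/(6t + 11) − (5/6)| < (13/36)/t < ε.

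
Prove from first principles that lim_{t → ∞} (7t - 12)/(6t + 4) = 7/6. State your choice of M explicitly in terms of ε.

Let ε > 0. We seek M > 0 such that t > M implies |(7t - 12)/(6t + 4) − (7/6)| < ε.
(7t - 12)/(6t + 4) − (7/6) = (6(7t - 12) − 7(6t + 4)) / (6(6t + 4)) = -100/(6(6t + 4)).
For t > 0 we have 6t + 4 > 6t, so |(7t - 12)/(6t + 4) − (7/6)| = 100/(6(6t + 4)) < 100/(6·6t) = (25/9)/t.
Thus |(7t - 12)/(6t + 4) − (7/6)| < ε whenever t > (25/9)/ε.
Take M = (25/9)/ε. If t > M then |(7t - 12)/(6t + 4) − (7/6)| < (25/9)/t < ε.

M = (25/9)/ε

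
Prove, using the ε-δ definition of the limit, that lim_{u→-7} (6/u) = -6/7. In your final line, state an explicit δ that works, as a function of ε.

Suppose ε > 0. We seek δ > 0 such that 0 < |u + 7| < δ implies |6/u + 6/7| < ε.
|6/u + 6/7| = 6·|-7 − u|/(7·|u|) = 6|u + 7|/(7|u|).
Restrict δ ≤ 7/2. Then |u + 7| < 7/2 gives |u| > 7/2, so 7|u| > 49/2.
Then |6/u + 6/7| < 6|u + 7|/(49/2), which is < ε when |u + 7| < (49/12)ε.
Take δ = min(7/2, (49/12)ε). Then 0 < |u + 7| < δ gives both |u + 7| < 7/2 and |u + 7| < (49/12)ε, so |6/u + 6/7| < ε.

δ = min(7/2, (49/12)ε)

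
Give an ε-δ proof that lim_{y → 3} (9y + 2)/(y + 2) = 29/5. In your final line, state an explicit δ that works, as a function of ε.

Suppose ε > 0. We want δ > 0 with 0 < |y − 3| < δ ⇒ |(9y + 2)/(y + 2) − (29/5)| < ε.
Combining over a common denominator, (9y + 2)/(y + 2) − (29/5) = [(9y + 2)·5 − 29·(y + 2)] / [5·(y + 2)] = 16(y − 3) / (5(y + 2)).
So |(9y + 2)/(y + 2) − (29/5)| = 16|y − 3| / (5·|y + 2|).
Restrict δ ≤ 5/2. Then |y − 3| < 5/2 gives |y + 2| = |(y − 3) + 5| ≥ 5 − 5/2 = 5/2.
Hence |(9y + 2)/(y + 2) − (29/5)| < 16|y − 3|/(5·(5/2)) = (32/25)|y − 3|, which is < ε once |y − 3| < (25/32)ε.
Take δ = min(5/2, (25/32)ε). Then 0 < |y − 3| < δ forces both bounds, so |(9y + 2)/(y + 2) − (29/5)| < ε.

δ = min(5/2, (25/32)ε)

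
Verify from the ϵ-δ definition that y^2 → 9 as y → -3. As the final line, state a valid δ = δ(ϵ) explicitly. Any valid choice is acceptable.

Let ϵ > 0. We seek δ > 0 with 0 < |y + 3| < δ ⇒ |y^2 − 9| < ϵ.
Factor: y^2 − 9 = (y + 3)(y - 3), so |y^2 − 9| = |y + 3|·|y - 3|.
Impose δ ≤ 2 so that |y| < 5; then |y - 3| ≤ 8.
Hence |y^2 − 9| ≤ 8|y + 3|, which is < ϵ once |y + 3| < ϵ/8.
Take δ = min(2, ϵ/8). If 0 < |y + 3| < δ then both bounds hold and |y^2 − 9| ≤ 8|y + 3| < 8·(ϵ/8) = ϵ.

δ = min(2, ϵ/8)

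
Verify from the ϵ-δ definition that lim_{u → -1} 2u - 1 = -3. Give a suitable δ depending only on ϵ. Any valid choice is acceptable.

δ = ϵ/2

Let ϵ > 0 be given. We need δ > 0 so that 0 < |u + 1| < δ implies |(2u - 1) + 3| < ϵ.
|(2u - 1) + 3| = |2u + 2| = 2|u + 1|.
So 2|u + 1| < ϵ exactly when |u + 1| < ϵ/2.
Choosing δ = ϵ/2 gives |(2u - 1) + 3| = 2|u + 1| < ϵ whenever |u + 1| < δ.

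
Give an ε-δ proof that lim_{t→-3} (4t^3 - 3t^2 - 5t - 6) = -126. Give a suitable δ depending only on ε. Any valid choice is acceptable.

Let ε > 0 be given. We want δ > 0 such that 0 < |t + 3| < δ implies |(4t^3 - 3t^2 - 5t - 6) + 126| < ε.
(4t^3 - 3t^2 - 5t - 6) + 126 = 4t^3 - 3t^2 - 5t + 120 = (t + 3)(4t^2 - 15t + 40).
So |(4t^3 - 3t^2 - 5t - 6) + 126| = |t + 3|·|4t^2 - 15t + 40|.
Require δ ≤ 1. Then |t + 3| < 1 gives |t| < 4, and by the triangle inequality |4t^2 - 15t + 40| ≤ 4·4^2 + 15·4 + 40 = 164.
Hence |(4t^3 - 3t^2 - 5t - 6) + 126| ≤ 164|t + 3| < ε provided |t + 3| < ε/164.
Take δ = min(1, ε/164). Then 0 < |t + 3| < δ gives both |t + 3| < 1 and |t + 3| < ε/164, so |(4t^3 - 3t^2 - 5t - 6) + 126| < ε.

δ = min(1, ε/164)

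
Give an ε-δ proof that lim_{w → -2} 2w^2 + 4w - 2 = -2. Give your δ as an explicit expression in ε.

δ = min(1, ε/6)

Let ε > 0. We want δ > 0 such that 0 < |w + 2| < δ implies |(2w^2 + 4w - 2) + 2| < ε.
(2w^2 + 4w - 2) + 2 = 2w^2 + 4w = (w + 2)(2w).
So |(2w^2 + 4w - 2) + 2| = |w + 2|·|2w|.
Require δ ≤ 1. Then |w + 2| < 1 gives |w| < 3, and by the triangle inequality |2w| ≤ 2·3 = 6.
Hence |(2w^2 + 4w - 2) + 2| ≤ 6|w + 2| < ε provided |w + 2| < ε/6.
Choosing δ = min(1, ε/6) ensures both conditions, hence |(2w^2 + 4w - 2) + 2| < ε.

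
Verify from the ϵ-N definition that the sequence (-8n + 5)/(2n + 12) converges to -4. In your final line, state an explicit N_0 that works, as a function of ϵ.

N_0 = (53/2)/ϵ

Let ϵ > 0 be given. For n ≥ 1, |(-8n + 5)/(2n + 12) + 4| = |106|/(2(2n + 12)) = 106/(2(2n + 12)).
Since 2n + 12 ≥ 2n for n ≥ 1, this is ≤ 106/(2·2n) = (53/2)/n.
So |(-8n + 5)/(2n + 12) + 4| < ϵ whenever n > (53/2)/ϵ.
Take N_0 = (53/2)/ϵ. If n > N_0 then |(-8n + 5)/(2n + 12) + 4| ≤ (53/2)/n < ϵ.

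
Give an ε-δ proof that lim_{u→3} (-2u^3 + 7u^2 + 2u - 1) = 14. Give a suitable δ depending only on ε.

δ = min(2, ε/60)

Let ε > 0. We want δ > 0 such that 0 < |u − 3| < δ implies |(-2u^3 + 7u^2 + 2u - 1) − 14| < ε.
(-2u^3 + 7u^2 + 2u - 1) − 14 = -2u^3 + 7u^2 + 2u - 15 = (u − 3)(-2u^2 + u + 5).
So |(-2u^3 + 7u^2 + 2u - 1) − 14| = |u − 3|·|-2u^2 + u + 5|.
Assume first that |u − 3| < 2, so |u| < 5. Then |-2u^2 + u + 5| ≤ 2·5^2 + 5 + 5 = 60.
Hence |(-2u^3 + 7u^2 + 2u - 1) − 14| ≤ 60|u − 3| < ε provided |u − 3| < ε/60.
Choosing δ = min(2, ε/60) ensures both conditions, hence |(-2u^3 + 7u^2 + 2u - 1) − 14| < ε.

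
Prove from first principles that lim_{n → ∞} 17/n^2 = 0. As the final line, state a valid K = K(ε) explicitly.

Let ε > 0. For n ≥ 1, |17/n^2 − 0| = 17/n^2.
17/n^2 < ε ⇔ n^2 > 17/ε ⇔ n > (17/ε)^{1/2}.
Take K = (17/ε)^{1/2}. Then n > K implies 17/n^2 < ε.

K = (17/ε)^{1/2}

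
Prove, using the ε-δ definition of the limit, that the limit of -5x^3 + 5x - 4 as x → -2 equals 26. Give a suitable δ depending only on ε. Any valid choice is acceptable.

δ = min(1, ε/90)

Suppose ε > 0. We want δ > 0 such that 0 < |x + 2| < δ implies |(-5x^3 + 5x - 4) − 26| < ε.
(-5x^3 + 5x - 4) − 26 = -5x^3 + 5x - 30 = (x + 2)(-5x^2 + 10x - 15).
So |(-5x^3 + 5x - 4) − 26| = |x + 2|·|-5x^2 + 10x - 15|.
Require δ ≤ 1. Then |x + 2| < 1 gives |x| < 3, and by the triangle inequality |-5x^2 + 10x - 15| ≤ 5·3^2 + 10·3 + 15 = 90.
Hence |(-5x^3 + 5x - 4) − 26| ≤ 90|x + 2| < ε provided |x + 2| < ε/90.
Take δ = min(1, ε/90). Then 0 < |x + 2| < δ gives both |x + 2| < 1 and |x + 2| < ε/90, so |(-5x^3 + 5x - 4) − 26| < ε.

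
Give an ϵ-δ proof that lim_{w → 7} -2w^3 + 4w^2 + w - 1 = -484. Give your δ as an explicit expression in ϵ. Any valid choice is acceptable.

Let ϵ > 0 be given. We want δ > 0 such that 0 < |w − 7| < δ implies |(-2w^3 + 4w^2 + w - 1) + 484| < ϵ.
(-2w^3 + 4w^2 + w - 1) + 484 = -2w^3 + 4w^2 + w + 483 = (w − 7)(-2w^2 - 10w - 69).
So |(-2w^3 + 4w^2 + w - 1) + 484| = |w − 7|·|-2w^2 - 10w - 69|.
Assume first that |w − 7| < 2, so |w| < 9. Then |-2w^2 - 10w - 69| ≤ 2·9^2 + 10·9 + 69 = 321.
Hence |(-2w^3 + 4w^2 + w - 1) + 484| ≤ 321|w − 7| < ϵ provided |w − 7| < ϵ/321.
Choosing δ = min(2, ϵ/321) ensures both conditions, hence |(-2w^3 + 4w^2 + w - 1) + 484| < ϵ.

δ = min(2, ϵ/321)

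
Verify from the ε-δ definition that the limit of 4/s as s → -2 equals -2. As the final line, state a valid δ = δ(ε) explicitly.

Fix ε > 0. We seek δ > 0 such that 0 < |s + 2| < δ implies |4/s + 2| < ε.
|4/s + 2| = 4·|-2 − s|/(2·|s|) = 4|s + 2|/(2|s|).
Restrict δ ≤ 1. Then |s + 2| < 1 gives |s| > 1, so 2|s| > 2.
Then |4/s + 2| < 4|s + 2|/2, which is < ε when |s + 2| < (1/2)ε.
Take δ = min(1, (1/2)ε). Then 0 < |s + 2| < δ gives both |s + 2| < 1 and |s + 2| < (1/2)ε, so |4/s + 2| < ε.

δ = min(1, (1/2)ε)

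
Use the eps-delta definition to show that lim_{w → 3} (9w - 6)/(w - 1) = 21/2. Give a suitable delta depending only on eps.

delta = min(1, (2/3)eps)

Fix eps > 0. We want delta > 0 with 0 < |w − 3| < delta ⇒ |(9w - 6)/(w - 1) − (21/2)| < eps.
Combining over a common denominator, (9w - 6)/(w - 1) − (21/2) = [(9w - 6)·2 − 21·(w - 1)] / [2·(w - 1)] = -3(w − 3) / (2(w - 1)).
So |(9w - 6)/(w - 1) − (21/2)| = 3|w − 3| / (2·|w − 1|).
Restrict delta ≤ 1. Then |w − 3| < 1 gives |w − 1| = |(w − 3) + 2| ≥ 2 − 1 = 1.
Hence |(9w - 6)/(w - 1) − (21/2)| < 3|w − 3|/(2·1) = (3/2)|w − 3|, which is < eps once |w − 3| < (2/3)eps.
Take delta = min(1, (2/3)eps). Then 0 < |w − 3| < delta forces both bounds, so |(9w - 6)/(w - 1) − (21/2)| < eps.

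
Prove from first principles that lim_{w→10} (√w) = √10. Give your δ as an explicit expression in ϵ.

δ = min(10, √10·ϵ)

Fix ϵ > 0. We want δ > 0 such that 0 < |w − 10| < δ implies |√w − √10| < ϵ.
Rationalise: √w − √10 = (w − 10)/(√w + √10), so |√w − √10| = |w − 10|/(√w + √10).
Restrict δ ≤ 10 so that |w − 10| < 10 forces w > 0, and then √w + √10 > √10.
Hence |√w − √10| < |w − 10|/√10, which is < ϵ once |w − 10| < √10·ϵ.
Take δ = min(10, √10·ϵ). If 0 < |w − 10| < δ then w > 0 and |√w − √10| < |w − 10|/√10 < ϵ.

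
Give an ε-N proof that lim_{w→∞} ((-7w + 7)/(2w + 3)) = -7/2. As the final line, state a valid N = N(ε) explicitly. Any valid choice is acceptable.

N = (35/4)/ε

Fix ε > 0. We seek N > 0 such that w > N implies |(-7w + 7)/(2w + 3) + 7/2| < ε.
(-7w + 7)/(2w + 3) + 7/2 = (2(-7w + 7) − (-7)(2w + 3)) / (2(2w + 3)) = 35/(2(2w + 3)).
For w > 0 we have 2w + 3 > 2w, so |(-7w + 7)/(2w + 3) + 7/2| = 35/(2(2w + 3)) < 35/(2·2w) = (35/4)/w.
Thus |(-7w + 7)/(2w + 3) + 7/2| < ε whenever w > (35/4)/ε.
Take N = (35/4)/ε. If w > N then |(-7w + 7)/(2w + 3) + 7/2| < (35/4)/w < ε.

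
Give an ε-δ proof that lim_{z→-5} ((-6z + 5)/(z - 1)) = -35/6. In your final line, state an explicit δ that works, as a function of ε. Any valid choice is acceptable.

δ = min(3, 18ε)

Fix ε > 0. We want δ > 0 with 0 < |z + 5| < δ ⇒ |(-6z + 5)/(z - 1) + 35/6| < ε.
Combining over a common denominator, (-6z + 5)/(z - 1) + 35/6 = [(-6z + 5)·(-6) − 35·(z - 1)] / [(-6)·(z - 1)] = 1(z + 5) / ((-6)(z - 1)).
So |(-6z + 5)/(z - 1) + 35/6| = |z + 5| / (6·|z − 1|).
Restrict δ ≤ 3. Then |z + 5| < 3 gives |z − 1| = |(z + 5) + (-6)| ≥ 6 − 3 = 3.
Hence |(-6z + 5)/(z - 1) + 35/6| < |z + 5|/(6·3) = (1/18)|z + 5|, which is < ε once |z + 5| < 18ε.
Take δ = min(3, 18ε). Then 0 < |z + 5| < δ forces both bounds, so |(-6z + 5)/(z - 1) + 35/6| < ε.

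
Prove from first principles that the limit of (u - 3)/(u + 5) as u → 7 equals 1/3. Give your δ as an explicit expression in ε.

δ = min(6, 9ε)

Let ε > 0. We want δ > 0 with 0 < |u − 7| < δ ⇒ |(u - 3)/(u + 5) − (1/3)| < ε.
Combining over a common denominator, (u - 3)/(u + 5) − (1/3) = [(u - 3)·12 − 4·(u + 5)] / [12·(u + 5)] = 8(u − 7) / (12(u + 5)).
So |(u - 3)/(u + 5) − (1/3)| = 8|u − 7| / (12·|u + 5|).
Require δ ≤ 6, so |u + 5| ≥ |12| − |u − 7| > 12 − 6 = 6.
Hence |(u - 3)/(u + 5) − (1/3)| < 8|u − 7|/(12·6) = (1/9)|u − 7|, which is < ε once |u − 7| < 9ε.
Take δ = min(6, 9ε). Then 0 < |u − 7| < δ forces both bounds, so |(u - 3)/(u + 5) − (1/3)| < ε.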